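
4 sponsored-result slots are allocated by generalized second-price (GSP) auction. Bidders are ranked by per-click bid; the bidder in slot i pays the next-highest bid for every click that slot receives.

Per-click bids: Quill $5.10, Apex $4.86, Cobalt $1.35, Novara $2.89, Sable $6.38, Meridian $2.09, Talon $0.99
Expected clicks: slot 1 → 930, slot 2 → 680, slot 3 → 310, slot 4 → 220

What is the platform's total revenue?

Per-click bids in order: $6.38 (Sable) > $5.10 (Quill) > $4.86 (Apex) > $2.89 (Novara) > $2.09 (Meridian) > …
Slot 1: Sable pays $5.10 × 930 = $4743.00
Slot 2: Quill pays $4.86 × 680 = $3304.80
Slot 3: Apex pays $2.89 × 310 = $895.90
Slot 4: Novara pays $2.09 × 220 = $459.80
Total = $9403.50

Total revenue: $9403.50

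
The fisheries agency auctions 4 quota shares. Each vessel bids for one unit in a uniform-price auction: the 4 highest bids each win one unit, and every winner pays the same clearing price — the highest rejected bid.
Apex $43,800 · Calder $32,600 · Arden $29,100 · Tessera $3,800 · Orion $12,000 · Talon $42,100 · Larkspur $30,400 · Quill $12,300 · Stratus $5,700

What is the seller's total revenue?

Total revenue: $116,400

Sorting: 43,800 (Apex), 42,100 (Talon), 32,600 (Calder), 30,400 (Larkspur), 29,100 (Arden), 12,300 (Quill), …
Winners (4 units): Apex, Talon, Calder, Larkspur.
First losing bid is Arden's $29,100, which sets the uniform price.
Total revenue = 4 × $29,100 = $116,400.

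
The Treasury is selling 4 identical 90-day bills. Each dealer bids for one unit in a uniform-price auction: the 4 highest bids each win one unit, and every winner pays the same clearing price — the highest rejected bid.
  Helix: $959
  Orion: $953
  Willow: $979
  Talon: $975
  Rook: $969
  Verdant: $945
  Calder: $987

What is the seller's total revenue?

Sorting: 987 (Calder), 979 (Willow), 975 (Talon), 969 (Rook), 959 (Helix), 953 (Orion), …
Top 4: Calder, Willow, Talon, Rook.
First losing bid is Helix's $959, which sets the uniform price.
Total revenue = 4 × $959 = $3,836.

Total revenue: $3,836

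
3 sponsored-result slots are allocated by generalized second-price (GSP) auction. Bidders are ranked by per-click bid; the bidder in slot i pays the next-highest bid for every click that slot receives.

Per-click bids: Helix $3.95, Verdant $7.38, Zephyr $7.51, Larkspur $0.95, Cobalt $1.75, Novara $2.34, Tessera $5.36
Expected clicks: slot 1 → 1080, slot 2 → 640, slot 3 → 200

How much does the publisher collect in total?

Total revenue: $12190.80

Sorting advertisers: $7.51 (Zephyr) > $7.38 (Verdant) > $5.36 (Tessera) > $3.95 (Helix) > …
Slot 1: Zephyr pays $7.38 × 1080 = $7970.40
Slot 2: Verdant pays $5.36 × 640 = $3430.40
Slot 3: Tessera pays $3.95 × 200 = $790.00
Total = $12190.80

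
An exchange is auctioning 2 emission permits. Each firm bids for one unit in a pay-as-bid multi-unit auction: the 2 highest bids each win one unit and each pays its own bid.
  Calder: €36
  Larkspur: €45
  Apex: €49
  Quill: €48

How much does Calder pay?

Ordering the bids: 49 (Apex), 48 (Quill), 45 (Larkspur), 36 (Calder)
The 2 highest are Apex, Quill.
Calder does not win → €0.

Calder pays €0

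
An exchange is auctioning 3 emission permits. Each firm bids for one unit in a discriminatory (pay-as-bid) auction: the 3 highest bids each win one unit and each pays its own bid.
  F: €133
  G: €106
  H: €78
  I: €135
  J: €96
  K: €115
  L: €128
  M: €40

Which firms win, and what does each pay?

I €135, F €133, L €128

Ordering the bids: 135 (I), 133 (F), 128 (L), 115 (K), 106 (G), …
Winners (3 units): I, F, L.
Each winner pays its own bid: I €135, F €133, L €128.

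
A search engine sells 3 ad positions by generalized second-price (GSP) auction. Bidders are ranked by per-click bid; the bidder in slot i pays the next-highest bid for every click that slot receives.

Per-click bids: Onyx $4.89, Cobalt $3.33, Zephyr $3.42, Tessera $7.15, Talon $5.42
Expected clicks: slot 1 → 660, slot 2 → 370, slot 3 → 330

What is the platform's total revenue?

Total revenue: $6515.10

Per-click bids in order: $7.15 (Tessera) > $5.42 (Talon) > $4.89 (Onyx) > $3.42 (Zephyr) > …
Slot 1: Tessera pays $5.42 × 660 = $3577.20
Slot 2: Talon pays $4.89 × 370 = $1809.30
Slot 3: Onyx pays $3.42 × 330 = $1128.60
Total = $6515.10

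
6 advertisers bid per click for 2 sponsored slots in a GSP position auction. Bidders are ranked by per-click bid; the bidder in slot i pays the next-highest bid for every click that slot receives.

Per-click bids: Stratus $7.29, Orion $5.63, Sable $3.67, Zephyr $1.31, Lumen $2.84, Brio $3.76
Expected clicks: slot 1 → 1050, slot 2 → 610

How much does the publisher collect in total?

Ranked by bid: $7.29 (Stratus) > $5.63 (Orion) > $3.76 (Brio) > …
Slot 1: Stratus pays $5.63 × 1050 = $5911.50
Slot 2: Orion pays $3.76 × 610 = $2293.60
Total = $8205.10

Total revenue: $8205.10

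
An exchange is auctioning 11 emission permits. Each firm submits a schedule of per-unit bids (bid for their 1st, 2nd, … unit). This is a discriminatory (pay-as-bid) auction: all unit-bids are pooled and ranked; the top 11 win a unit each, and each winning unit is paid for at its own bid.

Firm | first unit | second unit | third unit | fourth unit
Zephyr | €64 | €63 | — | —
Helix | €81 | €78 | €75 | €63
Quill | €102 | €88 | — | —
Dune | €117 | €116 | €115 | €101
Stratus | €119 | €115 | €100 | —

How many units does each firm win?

Dune 4, Helix 2, Quill 2, Stratus 3

All unit-bids, highest first — top 11: 119 (Stratus-1), 117 (Dune-1), 116 (Dune-2), 115 (Dune-3), 115 (Stratus-2), 102 (Quill-1), 101 (Dune-4), 100 (Stratus-3), 88 (Quill-2), 81 (Helix-1), 78 (Helix-2)
Next rejected bid: €75 (not a price — pay-as-bid).
Allocation: Dune 4, Helix 2, Quill 2, Stratus 3.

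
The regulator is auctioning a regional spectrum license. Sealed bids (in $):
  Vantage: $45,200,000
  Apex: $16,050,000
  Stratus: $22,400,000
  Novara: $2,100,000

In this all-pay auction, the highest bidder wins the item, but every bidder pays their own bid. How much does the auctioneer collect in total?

Bids ranked: 45,200,000 (Vantage) > 22,400,000 (Stratus) > 16,050,000 (Apex) > 2,100,000 (Novara)
Every bidder forfeits their bid regardless of winning.
Revenue = 45,200,000 + 16,050,000 + 22,400,000 + 2,100,000 = $85,750,000.

Total revenue: $85,750,000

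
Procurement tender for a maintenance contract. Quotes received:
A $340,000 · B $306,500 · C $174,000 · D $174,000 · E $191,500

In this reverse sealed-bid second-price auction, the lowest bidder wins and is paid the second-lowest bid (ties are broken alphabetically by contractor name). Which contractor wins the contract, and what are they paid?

C is paid $174,000

Rule: the lowest bidder wins and is paid the second-lowest bid.
Bids in order: 174,000 (C) < 174,000 (D) < 191,500 (E) < 306,500 (B) < 340,000 (A)
C and D tie at $174,000; tie-break gives it to C.
C is lowest; is paid the second-lowest bid, $174,000.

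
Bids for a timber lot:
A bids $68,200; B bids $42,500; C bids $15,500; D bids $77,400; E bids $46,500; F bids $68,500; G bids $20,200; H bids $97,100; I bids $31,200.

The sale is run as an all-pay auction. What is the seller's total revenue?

Rule: the highest bidder wins the item, but every bidder pays their own bid.
Sorting bids: 97,100 (H) > 77,400 (D) > 68,500 (F) > 68,200 (A) > 46,500 (E) > 42,500 (B) > …
H wins with the top bid; all bids are sunk regardless.
Every bidder forfeits their bid regardless of winning.
Revenue = 68,200 + 42,500 + 15,500 + 77,400 + 46,500 + 68,500 + 20,200 + 97,100 + 31,200 = $467,100.

Total revenue: $467,100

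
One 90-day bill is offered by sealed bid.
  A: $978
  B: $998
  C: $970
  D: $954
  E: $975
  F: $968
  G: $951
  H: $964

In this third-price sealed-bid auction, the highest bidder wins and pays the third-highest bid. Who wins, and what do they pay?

B pays $975

Bids ranked: 998 (B) > 978 (A) > 975 (E) > 970 (C) > 968 (F) > 964 (H) > …
B is highest; pays the third-highest bid, $975.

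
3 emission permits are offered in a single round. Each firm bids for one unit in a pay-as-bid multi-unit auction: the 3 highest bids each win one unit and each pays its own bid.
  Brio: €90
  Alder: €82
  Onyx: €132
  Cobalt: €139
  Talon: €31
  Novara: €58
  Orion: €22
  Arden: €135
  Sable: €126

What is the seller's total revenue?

Sorting: 139 (Cobalt), 135 (Arden), 132 (Onyx), 126 (Sable), 90 (Brio), …
Top 3: Cobalt, Arden, Onyx.
Total revenue = 139 + 135 + 132 = €406.

Total revenue: €406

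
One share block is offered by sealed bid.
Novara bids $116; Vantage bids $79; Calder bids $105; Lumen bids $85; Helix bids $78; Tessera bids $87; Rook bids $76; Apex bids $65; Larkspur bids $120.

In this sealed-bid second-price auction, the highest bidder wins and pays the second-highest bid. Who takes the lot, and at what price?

Larkspur pays $116

Sealed-bid second-price auction: the highest bidder wins and pays the second-highest bid.
Bids in order: 120 (Larkspur) > 116 (Novara) > 105 (Calder) > 87 (Tessera) > 85 (Lumen) > 79 (Vantage) > …
Second-price: Larkspur pays Novara's bid of $116.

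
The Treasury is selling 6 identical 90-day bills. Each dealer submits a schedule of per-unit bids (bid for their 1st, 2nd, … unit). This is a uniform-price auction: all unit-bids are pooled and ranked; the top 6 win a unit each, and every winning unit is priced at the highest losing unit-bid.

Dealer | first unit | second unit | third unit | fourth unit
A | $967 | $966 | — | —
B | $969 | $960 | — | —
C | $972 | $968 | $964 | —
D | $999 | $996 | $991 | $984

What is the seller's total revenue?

Merging the schedules and taking the best 6: 999 (D-1), 996 (D-2), 991 (D-3), 984 (D-4), 972 (C-1), 969 (B-1)
The (k+1)-th unit-bid is $968.
Allocation: B 1, C 1, D 4. Every unit priced at $968.
Revenue = 6 × 968 = $5,808.

Total revenue: $5,808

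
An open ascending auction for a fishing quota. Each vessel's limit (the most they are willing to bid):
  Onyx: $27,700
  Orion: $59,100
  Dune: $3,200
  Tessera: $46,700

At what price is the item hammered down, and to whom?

Open ascending-bid auction: the price rises until one bidder remains; the winner pays the price at which the last rival dropped out.
Limits in order: 59,100 (Orion) > 46,700 (Tessera) > 27,700 (Onyx) > 3,200 (Dune)
Once the price passes $46,700, only Orion is left; the hammer falls at Tessera's limit of $46,700.

Orion wins at $46,700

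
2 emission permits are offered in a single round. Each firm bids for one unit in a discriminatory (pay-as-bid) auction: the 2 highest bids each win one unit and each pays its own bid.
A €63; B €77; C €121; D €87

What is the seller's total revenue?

Sorting: 121 (C), 87 (D), 77 (B), 63 (A)
Top 2: C, D.
Total revenue = 121 + 87 = €208.

Total revenue: €208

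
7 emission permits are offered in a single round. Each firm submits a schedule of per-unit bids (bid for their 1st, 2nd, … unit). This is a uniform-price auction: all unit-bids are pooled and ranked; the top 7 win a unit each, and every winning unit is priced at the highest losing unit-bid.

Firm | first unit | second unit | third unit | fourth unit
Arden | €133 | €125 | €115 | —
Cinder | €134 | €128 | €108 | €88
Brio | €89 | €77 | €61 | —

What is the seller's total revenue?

Pooled unit-bids ranked (top 7): 134 (Cinder-1), 133 (Arden-1), 128 (Cinder-2), 125 (Arden-2), 115 (Arden-3), 108 (Cinder-3), 89 (Brio-1)
Highest rejected unit-bid = €88.
Allocation: Arden 3, Brio 1, Cinder 3. Every unit priced at €88.
Revenue = 7 × 88 = €616.

Total revenue: €616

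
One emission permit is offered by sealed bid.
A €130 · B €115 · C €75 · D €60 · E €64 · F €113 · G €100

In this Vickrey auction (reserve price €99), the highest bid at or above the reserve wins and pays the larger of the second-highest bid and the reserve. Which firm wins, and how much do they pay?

Rule: the highest bid at or above the reserve wins and pays the larger of the second-highest bid and the reserve.
Bids in order: 130 (A) > 115 (B) > 113 (F) > 100 (G) > 75 (C) > 64 (E) > …
Highest eligible bid: A at €130.
max(second-highest €115, reserve €99) = €115; the reserve does not bind.

A pays €115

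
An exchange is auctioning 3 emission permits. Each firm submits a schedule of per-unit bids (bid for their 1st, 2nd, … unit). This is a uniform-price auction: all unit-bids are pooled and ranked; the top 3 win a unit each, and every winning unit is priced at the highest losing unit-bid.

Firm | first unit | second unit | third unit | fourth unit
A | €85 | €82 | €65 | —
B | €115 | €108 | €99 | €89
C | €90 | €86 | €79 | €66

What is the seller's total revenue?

Pooled unit-bids ranked (top 3): 115 (B-1), 108 (B-2), 99 (B-3)
Highest rejected unit-bid = €90.
Allocation: B 3. Every unit priced at €90.
Revenue = 3 × 90 = €270.

Total revenue: €270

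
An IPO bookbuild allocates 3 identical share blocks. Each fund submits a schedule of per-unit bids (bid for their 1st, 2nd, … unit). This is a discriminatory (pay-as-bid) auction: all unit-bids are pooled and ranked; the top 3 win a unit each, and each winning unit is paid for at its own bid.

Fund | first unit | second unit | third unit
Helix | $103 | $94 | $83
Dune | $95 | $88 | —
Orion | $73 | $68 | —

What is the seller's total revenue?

All unit-bids, highest first — top 3: 103 (Helix-1), 95 (Dune-1), 94 (Helix-2)
Next rejected bid: $88 (not a price — pay-as-bid).
Each winning unit pays its own bid.
Revenue = 103 + 95 + 94 = $292.

Total revenue: $292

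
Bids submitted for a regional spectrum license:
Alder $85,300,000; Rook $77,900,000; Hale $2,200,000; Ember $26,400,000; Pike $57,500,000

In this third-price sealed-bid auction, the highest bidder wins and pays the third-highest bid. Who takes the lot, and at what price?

Alder pays $57,500,000

Rule: the highest bidder wins and pays the third-highest bid.
Bids ranked: 85,300,000 (Alder) > 77,900,000 (Rook) > 57,500,000 (Pike) > 26,400,000 (Ember) > 2,200,000 (Hale)
Alder is highest; pays the third-highest bid, $57,500,000.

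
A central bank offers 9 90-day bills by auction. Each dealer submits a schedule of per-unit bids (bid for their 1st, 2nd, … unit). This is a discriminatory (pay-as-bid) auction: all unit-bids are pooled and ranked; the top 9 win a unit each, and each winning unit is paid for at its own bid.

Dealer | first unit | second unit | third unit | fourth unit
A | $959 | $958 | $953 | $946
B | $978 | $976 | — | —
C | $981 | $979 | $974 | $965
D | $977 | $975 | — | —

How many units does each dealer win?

A 1, B 2, C 4, D 2

All unit-bids, highest first — top 9: 981 (C-1), 979 (C-2), 978 (B-1), 977 (D-1), 976 (B-2), 975 (D-2), 974 (C-3), 965 (C-4), 959 (A-1)
Next rejected bid: $958 (not a price — pay-as-bid).
Allocation: A 1, B 2, C 4, D 2.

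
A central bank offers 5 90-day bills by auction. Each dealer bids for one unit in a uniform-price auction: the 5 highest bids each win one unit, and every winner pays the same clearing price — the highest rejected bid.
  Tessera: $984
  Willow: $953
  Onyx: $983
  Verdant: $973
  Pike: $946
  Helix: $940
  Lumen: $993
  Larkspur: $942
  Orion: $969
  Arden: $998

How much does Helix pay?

Helix pays $0

Bids ranked high→low: 998 (Arden), 993 (Lumen), 984 (Tessera), 983 (Onyx), 973 (Verdant), 969 (Orion), 953 (Willow), …
The 5 highest are Arden, Lumen, Tessera, Onyx, Verdant.
First losing bid is Orion's $969, which sets the uniform price.
Helix does not win → pays $0.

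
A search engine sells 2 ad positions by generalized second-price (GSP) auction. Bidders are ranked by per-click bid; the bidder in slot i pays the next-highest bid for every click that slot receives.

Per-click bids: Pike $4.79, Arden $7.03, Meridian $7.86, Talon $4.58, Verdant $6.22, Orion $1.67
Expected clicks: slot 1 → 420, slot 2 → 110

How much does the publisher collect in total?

Sorting advertisers: $7.86 (Meridian) > $7.03 (Arden) > $6.22 (Verdant) > …
Slot 1: Meridian pays $7.03 × 420 = $2952.60
Slot 2: Arden pays $6.22 × 110 = $684.20
Total = $3636.80

Total revenue: $3636.80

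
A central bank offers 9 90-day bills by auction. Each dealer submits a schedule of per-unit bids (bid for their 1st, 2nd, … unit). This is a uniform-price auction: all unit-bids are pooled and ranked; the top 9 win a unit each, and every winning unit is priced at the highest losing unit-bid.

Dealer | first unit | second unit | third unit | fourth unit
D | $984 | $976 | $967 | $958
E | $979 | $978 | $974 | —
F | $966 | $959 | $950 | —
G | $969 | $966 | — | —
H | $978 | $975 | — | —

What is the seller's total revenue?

Total revenue: $8,694

Pooled unit-bids ranked (top 9): 984 (D-1), 979 (E-1), 978 (E-2), 978 (H-1), 976 (D-2), 975 (H-2), 974 (E-3), 969 (G-1), 967 (D-3)
The (k+1)-th unit-bid is $966.
Allocation: D 3, E 3, G 1, H 2. Every unit priced at $966.
Revenue = 9 × 966 = $8,694.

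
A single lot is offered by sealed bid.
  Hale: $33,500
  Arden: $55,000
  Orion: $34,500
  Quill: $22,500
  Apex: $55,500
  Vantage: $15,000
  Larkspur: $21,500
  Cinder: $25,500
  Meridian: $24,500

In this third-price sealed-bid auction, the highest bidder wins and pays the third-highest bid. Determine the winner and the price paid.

Apex pays $34,500

Third-price sealed-bid auction: the highest bidder wins and pays the third-highest bid.
Bids in order: 55,500 (Apex) > 55,000 (Arden) > 34,500 (Orion) > 33,500 (Hale) > 25,500 (Cinder) > 24,500 (Meridian) > …
Apex wins; payment is bid #3 in the ranking = $34,500.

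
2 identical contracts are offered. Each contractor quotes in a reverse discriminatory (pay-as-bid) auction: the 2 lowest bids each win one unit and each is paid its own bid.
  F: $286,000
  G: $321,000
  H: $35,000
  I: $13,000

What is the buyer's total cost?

Ordering the bids: 13,000 (I), 35,000 (H), 286,000 (F), 321,000 (G)
Lowest 2: I, H.
Total cost = 13,000 + 35,000 = $48,000.

Total cost: $48,000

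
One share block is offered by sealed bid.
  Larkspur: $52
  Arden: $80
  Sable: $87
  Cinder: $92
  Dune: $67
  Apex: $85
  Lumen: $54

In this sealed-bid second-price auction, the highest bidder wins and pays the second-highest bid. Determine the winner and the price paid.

Sorting bids: 92 (Cinder) > 87 (Sable) > 85 (Apex) > 80 (Arden) > 67 (Dune) > 54 (Lumen) > …
Cinder wins with the highest bid; price is set by the runner-up at $87.

Cinder pays $87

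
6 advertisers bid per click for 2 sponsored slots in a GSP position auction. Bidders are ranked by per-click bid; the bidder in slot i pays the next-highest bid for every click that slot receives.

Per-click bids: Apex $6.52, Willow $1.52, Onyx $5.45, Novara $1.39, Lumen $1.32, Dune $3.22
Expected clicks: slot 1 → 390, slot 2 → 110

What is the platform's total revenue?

Total revenue: $2479.70

Per-click bids in order: $6.52 (Apex) > $5.45 (Onyx) > $3.22 (Dune) > …
Slot 1: Apex pays $5.45 × 390 = $2125.50
Slot 2: Onyx pays $3.22 × 110 = $354.20
Total = $2479.70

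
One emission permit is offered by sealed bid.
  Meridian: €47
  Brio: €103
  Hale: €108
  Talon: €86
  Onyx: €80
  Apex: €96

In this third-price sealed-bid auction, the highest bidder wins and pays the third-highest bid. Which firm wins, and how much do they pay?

Bids ranked: 108 (Hale) > 103 (Brio) > 96 (Apex) > 86 (Talon) > 80 (Onyx) > 47 (Meridian)
Hale wins; payment is bid #3 in the ranking = €96.

Hale pays €96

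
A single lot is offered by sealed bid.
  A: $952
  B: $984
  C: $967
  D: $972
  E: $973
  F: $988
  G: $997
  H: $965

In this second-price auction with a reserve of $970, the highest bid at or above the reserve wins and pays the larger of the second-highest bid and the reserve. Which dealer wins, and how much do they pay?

G pays $988

Sorting bids: 997 (G) > 988 (F) > 984 (B) > 973 (E) > 972 (D) > 967 (C) > …
G has the top bid at or above the reserve ($997).
Second-highest bid $988 exceeds the reserve $970 → payment $988.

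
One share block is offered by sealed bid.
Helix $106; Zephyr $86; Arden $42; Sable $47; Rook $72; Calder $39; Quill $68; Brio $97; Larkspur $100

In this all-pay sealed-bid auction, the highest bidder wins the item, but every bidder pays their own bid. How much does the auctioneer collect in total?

Total revenue: $657

Sorting bids: 106 (Helix) > 100 (Larkspur) > 97 (Brio) > 86 (Zephyr) > 72 (Rook) > 68 (Quill) > …
Every bidder forfeits their bid regardless of winning.
Revenue = 106 + 86 + 42 + 47 + 72 + 39 + 68 + 97 + 100 = $657.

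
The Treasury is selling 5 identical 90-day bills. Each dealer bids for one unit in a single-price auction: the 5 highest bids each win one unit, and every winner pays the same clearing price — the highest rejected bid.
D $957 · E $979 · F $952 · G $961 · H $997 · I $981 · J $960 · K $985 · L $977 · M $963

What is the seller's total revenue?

Total revenue: $4,815

Bids ranked high→low: 997 (H), 985 (K), 981 (I), 979 (E), 977 (L), 963 (M), 961 (G), …
Winners (5 units): H, K, I, E, L.
Highest unsuccessful bid: $963 → clearing price.
Total revenue = 5 × $963 = $4,815.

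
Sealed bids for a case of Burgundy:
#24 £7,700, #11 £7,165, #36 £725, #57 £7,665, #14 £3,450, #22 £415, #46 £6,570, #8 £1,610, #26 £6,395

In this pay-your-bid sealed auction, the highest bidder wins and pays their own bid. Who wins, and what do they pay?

Bids ranked: 7,700 (#24) > 7,665 (#57) > 7,165 (#11) > 6,570 (#46) > 6,395 (#26) > 3,450 (#14) > …
First-price: #24 pays what they bid, £7,700.

#24 pays £7,700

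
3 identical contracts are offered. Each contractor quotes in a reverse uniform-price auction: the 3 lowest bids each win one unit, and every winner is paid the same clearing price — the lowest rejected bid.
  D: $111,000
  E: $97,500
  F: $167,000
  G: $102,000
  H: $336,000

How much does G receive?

Bids ranked low→high: 97,500 (E), 102,000 (G), 111,000 (D), 167,000 (F), 336,000 (H)
Lowest 3: E, G, D.
Clearing price = lowest rejected bid = $167,000.
G wins → is paid $167,000.

G is paid $167,000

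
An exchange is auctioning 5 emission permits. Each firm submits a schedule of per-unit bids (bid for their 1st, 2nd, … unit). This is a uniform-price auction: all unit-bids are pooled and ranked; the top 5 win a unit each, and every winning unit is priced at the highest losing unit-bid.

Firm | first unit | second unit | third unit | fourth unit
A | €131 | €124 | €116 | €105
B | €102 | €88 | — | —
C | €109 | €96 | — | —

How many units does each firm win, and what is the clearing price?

A 4, C 1; clearing price €102

All unit-bids, highest first — top 5: 131 (A-1), 124 (A-2), 116 (A-3), 109 (C-1), 105 (A-4)
Highest rejected unit-bid = €102.
Allocation: A 4, C 1.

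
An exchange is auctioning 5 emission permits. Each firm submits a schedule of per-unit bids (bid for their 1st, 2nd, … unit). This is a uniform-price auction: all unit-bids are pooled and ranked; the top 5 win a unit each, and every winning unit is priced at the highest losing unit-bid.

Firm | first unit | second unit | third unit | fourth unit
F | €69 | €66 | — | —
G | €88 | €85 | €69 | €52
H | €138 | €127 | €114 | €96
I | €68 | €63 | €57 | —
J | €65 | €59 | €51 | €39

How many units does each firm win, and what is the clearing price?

All unit-bids, highest first — top 5: 138 (H-1), 127 (H-2), 114 (H-3), 96 (H-4), 88 (G-1)
Highest rejected unit-bid = €85.
Allocation: G 1, H 4.

G 1, H 4; clearing price €85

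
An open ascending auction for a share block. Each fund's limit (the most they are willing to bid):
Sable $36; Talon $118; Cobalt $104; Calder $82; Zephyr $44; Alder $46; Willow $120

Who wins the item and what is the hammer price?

Limits in order: 120 (Willow) > 118 (Talon) > 104 (Cobalt) > 82 (Calder) > 46 (Alder) > 44 (Zephyr) > …
Once the price passes $118, only Willow is left; the hammer falls at Talon's limit of $118.

Willow wins at $118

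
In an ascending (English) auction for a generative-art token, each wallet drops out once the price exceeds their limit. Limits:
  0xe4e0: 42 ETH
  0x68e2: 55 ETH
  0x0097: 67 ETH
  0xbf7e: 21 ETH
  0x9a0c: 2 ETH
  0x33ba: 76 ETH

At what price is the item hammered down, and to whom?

0x33ba wins at 67 ETH

Sorting limits: 76 (0x33ba) > 67 (0x0097) > 55 (0x68e2) > 42 (0xe4e0) > 21 (0xbf7e) > 2 (0x9a0c)
Once the price passes 67 ETH, only 0x33ba is left; the hammer falls at 0x0097's limit of 67 ETH.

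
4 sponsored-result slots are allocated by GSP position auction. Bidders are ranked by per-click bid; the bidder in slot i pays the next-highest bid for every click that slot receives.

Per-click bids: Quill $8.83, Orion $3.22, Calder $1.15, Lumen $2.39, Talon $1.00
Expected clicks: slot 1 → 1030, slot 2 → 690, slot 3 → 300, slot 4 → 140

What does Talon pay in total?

Ranked by bid: $8.83 (Quill) > $3.22 (Orion) > $2.39 (Lumen) > $1.15 (Calder) > $1.00 (Talon)
Talon ranks below slot 4 → no slot, pays nothing.

Talon pays $0.00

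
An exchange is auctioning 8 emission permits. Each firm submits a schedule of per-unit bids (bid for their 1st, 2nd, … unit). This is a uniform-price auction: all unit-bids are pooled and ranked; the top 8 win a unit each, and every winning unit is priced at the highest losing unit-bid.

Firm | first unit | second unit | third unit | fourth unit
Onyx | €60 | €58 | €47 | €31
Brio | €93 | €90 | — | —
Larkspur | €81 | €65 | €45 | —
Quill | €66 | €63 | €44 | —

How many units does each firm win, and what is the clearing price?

All unit-bids, highest first — top 8: 93 (Brio-1), 90 (Brio-2), 81 (Larkspur-1), 66 (Quill-1), 65 (Larkspur-2), 63 (Quill-2), 60 (Onyx-1), 58 (Onyx-2)
First bid not allocated: €47.
Allocation: Brio 2, Larkspur 2, Onyx 2, Quill 2.

Brio 2, Larkspur 2, Onyx 2, Quill 2; clearing price €47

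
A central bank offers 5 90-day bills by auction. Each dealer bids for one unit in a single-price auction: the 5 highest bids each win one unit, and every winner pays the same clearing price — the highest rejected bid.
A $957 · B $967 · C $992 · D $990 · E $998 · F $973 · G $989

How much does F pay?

Bids ranked high→low: 998 (E), 992 (C), 990 (D), 989 (G), 973 (F), 967 (B), 957 (A)
Winners (5 units): E, C, D, G, F.
Clearing price = highest rejected bid = $967.
F wins → pays $967.

F pays $967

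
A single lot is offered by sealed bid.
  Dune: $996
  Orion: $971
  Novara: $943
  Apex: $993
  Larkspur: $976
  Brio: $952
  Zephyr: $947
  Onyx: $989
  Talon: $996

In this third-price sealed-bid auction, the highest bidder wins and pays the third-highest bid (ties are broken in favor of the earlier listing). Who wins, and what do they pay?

Bids in order: 996 (Dune) > 996 (Talon) > 993 (Apex) > 989 (Onyx) > 976 (Larkspur) > 971 (Orion) > …
Dune and Talon tie at $996; tie-break gives it to Dune.
Dune wins; payment is bid #3 in the ranking = $993.

Dune pays $993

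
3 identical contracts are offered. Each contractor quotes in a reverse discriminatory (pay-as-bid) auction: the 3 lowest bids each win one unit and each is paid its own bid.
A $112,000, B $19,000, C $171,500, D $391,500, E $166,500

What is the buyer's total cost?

Bids ranked low→high: 19,000 (B), 112,000 (A), 166,500 (E), 171,500 (C), 391,500 (D)
Lowest 3: B, A, E.
Total cost = 19,000 + 112,000 + 166,500 = $297,500.

Total cost: $297,500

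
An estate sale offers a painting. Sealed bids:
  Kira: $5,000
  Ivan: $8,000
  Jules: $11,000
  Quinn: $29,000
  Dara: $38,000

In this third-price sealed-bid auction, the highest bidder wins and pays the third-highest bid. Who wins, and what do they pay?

Dara pays $11,000

Third-price sealed-bid auction: the highest bidder wins and pays the third-highest bid.
Bids ranked: 38,000 (Dara) > 29,000 (Quinn) > 11,000 (Jules) > 8,000 (Ivan) > 5,000 (Kira)
Dara is highest; pays the third-highest bid, $11,000.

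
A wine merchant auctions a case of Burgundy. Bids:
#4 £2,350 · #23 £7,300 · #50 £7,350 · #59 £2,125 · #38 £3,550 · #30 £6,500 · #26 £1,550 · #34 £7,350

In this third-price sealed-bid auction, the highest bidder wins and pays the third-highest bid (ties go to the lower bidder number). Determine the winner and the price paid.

#34 pays £7,300

Bids in order: 7,350 (#34) > 7,350 (#50) > 7,300 (#23) > 6,500 (#30) > 3,550 (#38) > 2,350 (#4) > …
Tie at £7,350 → #34 wins by tie-break.
#34 is highest; pays the third-highest bid, £7,300.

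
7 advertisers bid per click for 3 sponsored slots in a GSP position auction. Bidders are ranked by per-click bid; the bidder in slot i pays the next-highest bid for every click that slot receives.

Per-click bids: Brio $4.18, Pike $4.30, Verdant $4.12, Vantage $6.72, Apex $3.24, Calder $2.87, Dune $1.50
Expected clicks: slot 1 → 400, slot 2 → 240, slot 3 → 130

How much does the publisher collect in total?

Sorting advertisers: $6.72 (Vantage) > $4.30 (Pike) > $4.18 (Brio) > $4.12 (Verdant) > …
Slot 1: Vantage pays $4.30 × 400 = $1720.00
Slot 2: Pike pays $4.18 × 240 = $1003.20
Slot 3: Brio pays $4.12 × 130 = $535.60
Total = $3258.80

Total revenue: $3258.80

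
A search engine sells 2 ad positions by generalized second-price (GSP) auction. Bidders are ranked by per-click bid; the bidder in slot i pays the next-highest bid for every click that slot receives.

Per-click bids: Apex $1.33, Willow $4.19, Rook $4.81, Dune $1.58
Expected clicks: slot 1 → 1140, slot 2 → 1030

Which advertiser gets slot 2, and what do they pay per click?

Willow; $1.58 per click

Per-click bids in order: $4.81 (Rook) > $4.19 (Willow) > $1.58 (Dune) > …
Slot 2 goes to the second-ranked bidder, Willow, who pays the next bid down: $1.58/click.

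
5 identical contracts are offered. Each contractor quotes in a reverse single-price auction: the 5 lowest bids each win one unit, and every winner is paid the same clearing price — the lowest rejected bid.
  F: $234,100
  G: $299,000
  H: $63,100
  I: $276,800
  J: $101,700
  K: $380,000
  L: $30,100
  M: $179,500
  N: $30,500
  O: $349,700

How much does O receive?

O is paid $0

Ordering the bids: 30,100 (L), 30,500 (N), 63,100 (H), 101,700 (J), 179,500 (M), 234,100 (F), 276,800 (I), …
Lowest 5: L, N, H, J, M.
First losing bid is F's $234,100, which sets the uniform price.
O does not win → is paid $0.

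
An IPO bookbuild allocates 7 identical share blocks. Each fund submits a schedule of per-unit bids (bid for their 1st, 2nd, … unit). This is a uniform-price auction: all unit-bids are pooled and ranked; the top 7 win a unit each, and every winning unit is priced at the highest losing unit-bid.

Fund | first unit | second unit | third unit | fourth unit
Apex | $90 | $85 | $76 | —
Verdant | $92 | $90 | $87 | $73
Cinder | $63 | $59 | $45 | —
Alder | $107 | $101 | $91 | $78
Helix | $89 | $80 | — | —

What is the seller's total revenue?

Total revenue: $609

All unit-bids, highest first — top 7: 107 (Alder-1), 101 (Alder-2), 92 (Verdant-1), 91 (Alder-3), 90 (Apex-1), 90 (Verdant-2), 89 (Helix-1)
First bid not allocated: $87.
Allocation: Alder 3, Apex 1, Helix 1, Verdant 2. Every unit priced at $87.
Revenue = 7 × 87 = $609.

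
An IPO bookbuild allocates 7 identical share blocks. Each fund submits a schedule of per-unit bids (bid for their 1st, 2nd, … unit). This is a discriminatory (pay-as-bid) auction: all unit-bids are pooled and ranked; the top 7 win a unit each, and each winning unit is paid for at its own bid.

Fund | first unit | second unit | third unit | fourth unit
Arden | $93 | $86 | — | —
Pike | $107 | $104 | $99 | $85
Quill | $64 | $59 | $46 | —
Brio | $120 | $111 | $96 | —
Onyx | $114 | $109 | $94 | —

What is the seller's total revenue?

All unit-bids, highest first — top 7: 120 (Brio-1), 114 (Onyx-1), 111 (Brio-2), 109 (Onyx-2), 107 (Pike-1), 104 (Pike-2), 99 (Pike-3)
Next rejected bid: $96 (not a price — pay-as-bid).
Each winning unit pays its own bid.
Revenue = 120 + 114 + 111 + 109 + 107 + 104 + 99 = $764.

Total revenue: $764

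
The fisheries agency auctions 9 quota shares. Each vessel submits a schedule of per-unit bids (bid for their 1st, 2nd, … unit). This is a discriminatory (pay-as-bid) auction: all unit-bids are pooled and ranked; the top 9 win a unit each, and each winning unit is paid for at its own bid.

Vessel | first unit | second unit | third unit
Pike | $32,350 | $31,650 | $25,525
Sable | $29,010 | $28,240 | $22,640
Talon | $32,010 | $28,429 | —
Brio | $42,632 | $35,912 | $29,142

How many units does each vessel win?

All unit-bids, highest first — top 9: 42,632 (Brio-1), 35,912 (Brio-2), 32,350 (Pike-1), 32,010 (Talon-1), 31,650 (Pike-2), 29,142 (Brio-3), 29,010 (Sable-1), 28,429 (Talon-2), 28,240 (Sable-2)
Next rejected bid: $25,525 (not a price — pay-as-bid).
Allocation: Brio 3, Pike 2, Sable 2, Talon 2.

Brio 3, Pike 2, Sable 2, Talon 2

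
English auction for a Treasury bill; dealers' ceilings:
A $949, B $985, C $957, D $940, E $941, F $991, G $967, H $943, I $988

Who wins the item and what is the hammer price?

F wins at $988

Rule: the price rises until one bidder remains; the winner pays the price at which the last rival dropped out.
Sorting limits: 991 (F) > 988 (I) > 985 (B) > 967 (G) > 957 (C) > 949 (A) > …
Bidding ends when I exits at $988; F takes it.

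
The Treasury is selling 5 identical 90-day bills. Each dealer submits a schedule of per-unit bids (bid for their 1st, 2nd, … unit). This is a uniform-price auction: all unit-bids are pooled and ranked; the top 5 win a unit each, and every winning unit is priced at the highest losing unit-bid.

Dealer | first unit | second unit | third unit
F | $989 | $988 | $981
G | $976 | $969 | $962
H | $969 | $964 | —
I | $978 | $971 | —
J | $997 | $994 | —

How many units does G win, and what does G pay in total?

G: 0 units, pays $0

Merging the schedules and taking the best 5: 997 (J-1), 994 (J-2), 989 (F-1), 988 (F-2), 981 (F-3)
Highest rejected unit-bid = $978.
G wins 0 unit(s) at $978 each.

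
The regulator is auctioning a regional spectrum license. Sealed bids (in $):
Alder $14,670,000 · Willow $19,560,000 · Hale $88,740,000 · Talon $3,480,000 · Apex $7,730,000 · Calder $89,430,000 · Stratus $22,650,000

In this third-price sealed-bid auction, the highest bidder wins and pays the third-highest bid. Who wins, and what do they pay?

Bids in order: 89,430,000 (Calder) > 88,740,000 (Hale) > 22,650,000 (Stratus) > 19,560,000 (Willow) > 14,670,000 (Alder) > 7,730,000 (Apex) > …
Calder is highest; pays the third-highest bid, $22,650,000.

Calder pays $22,650,000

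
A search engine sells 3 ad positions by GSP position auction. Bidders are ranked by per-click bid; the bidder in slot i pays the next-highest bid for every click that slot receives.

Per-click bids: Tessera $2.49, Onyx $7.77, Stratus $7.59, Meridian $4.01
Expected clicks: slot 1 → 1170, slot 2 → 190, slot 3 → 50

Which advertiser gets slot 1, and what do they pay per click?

Ranked by bid: $7.77 (Onyx) > $7.59 (Stratus) > $4.01 (Meridian) > $2.49 (Tessera)
Slot 1 goes to the first-ranked bidder, Onyx, who pays the next bid down: $7.59/click.

Onyx; $7.59 per click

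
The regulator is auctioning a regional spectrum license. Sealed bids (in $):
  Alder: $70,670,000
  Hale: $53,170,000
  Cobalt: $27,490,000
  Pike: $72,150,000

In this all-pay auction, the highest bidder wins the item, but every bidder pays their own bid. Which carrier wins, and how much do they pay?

Rule: the highest bidder wins the item, but every bidder pays their own bid.
Sorting bids: 72,150,000 (Pike) > 70,670,000 (Alder) > 53,170,000 (Hale) > 27,490,000 (Cobalt)
Pike wins with the top bid; all bids are sunk regardless.

Pike pays $72,150,000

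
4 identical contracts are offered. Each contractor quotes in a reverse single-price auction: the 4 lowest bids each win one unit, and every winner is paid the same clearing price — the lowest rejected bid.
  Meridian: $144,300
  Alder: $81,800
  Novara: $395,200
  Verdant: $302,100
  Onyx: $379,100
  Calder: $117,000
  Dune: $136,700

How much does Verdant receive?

Ordering the bids: 81,800 (Alder), 117,000 (Calder), 136,700 (Dune), 144,300 (Meridian), 302,100 (Verdant), 379,100 (Onyx), …
Lowest 4: Alder, Calder, Dune, Meridian.
First losing bid is Verdant's $302,100, which sets the uniform price.
Verdant does not win → is paid $0.

Verdant is paid $0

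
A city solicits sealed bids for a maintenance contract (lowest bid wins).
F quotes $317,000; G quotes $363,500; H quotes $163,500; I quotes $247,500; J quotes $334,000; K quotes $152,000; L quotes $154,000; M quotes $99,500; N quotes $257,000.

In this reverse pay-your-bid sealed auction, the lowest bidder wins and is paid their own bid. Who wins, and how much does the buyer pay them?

Rule: the lowest bidder wins and is paid their own bid.
Bids in order: 99,500 (M) < 152,000 (K) < 154,000 (L) < 163,500 (H) < 247,500 (I) < 257,000 (N) < …
M has the lowest bid and is paid exactly that: $99,500.

M is paid $99,500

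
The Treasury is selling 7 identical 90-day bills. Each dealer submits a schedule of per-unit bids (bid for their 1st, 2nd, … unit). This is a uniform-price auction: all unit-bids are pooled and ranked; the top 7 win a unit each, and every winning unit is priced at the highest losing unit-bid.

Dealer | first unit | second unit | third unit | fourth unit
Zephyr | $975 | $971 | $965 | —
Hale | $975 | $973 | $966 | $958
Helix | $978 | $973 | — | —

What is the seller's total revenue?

Pooled unit-bids ranked (top 7): 978 (Helix-1), 975 (Zephyr-1), 975 (Hale-1), 973 (Hale-2), 973 (Helix-2), 971 (Zephyr-2), 966 (Hale-3)
The (k+1)-th unit-bid is $965.
Allocation: Hale 3, Helix 2, Zephyr 2. Every unit priced at $965.
Revenue = 7 × 965 = $6,755.

Total revenue: $6,755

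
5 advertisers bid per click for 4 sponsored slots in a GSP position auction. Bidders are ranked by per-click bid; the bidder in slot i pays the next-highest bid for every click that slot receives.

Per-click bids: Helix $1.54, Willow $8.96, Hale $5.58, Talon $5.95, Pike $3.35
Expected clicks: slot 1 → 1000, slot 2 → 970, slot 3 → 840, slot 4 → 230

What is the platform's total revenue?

Total revenue: $14530.80

Sorting advertisers: $8.96 (Willow) > $5.95 (Talon) > $5.58 (Hale) > $3.35 (Pike) > $1.54 (Helix)
Slot 1: Willow pays $5.95 × 1000 = $5950.00
Slot 2: Talon pays $5.58 × 970 = $5412.60
Slot 3: Hale pays $3.35 × 840 = $2814.00
Slot 4: Pike pays $1.54 × 230 = $354.20
Total = $14530.80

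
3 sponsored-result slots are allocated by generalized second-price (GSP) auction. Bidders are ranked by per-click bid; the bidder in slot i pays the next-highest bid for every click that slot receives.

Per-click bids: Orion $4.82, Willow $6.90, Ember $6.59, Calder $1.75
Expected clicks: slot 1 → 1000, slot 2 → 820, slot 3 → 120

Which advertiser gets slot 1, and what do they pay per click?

Willow; $6.59 per click

Sorting advertisers: $6.90 (Willow) > $6.59 (Ember) > $4.82 (Orion) > $1.75 (Calder)
Slot 1 goes to the first-ranked bidder, Willow, who pays the next bid down: $6.59/click.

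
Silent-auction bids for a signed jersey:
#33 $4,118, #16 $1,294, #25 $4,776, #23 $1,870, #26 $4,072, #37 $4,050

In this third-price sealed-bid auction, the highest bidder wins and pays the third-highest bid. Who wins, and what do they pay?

#25 pays $4,072

Bids ranked: 4,776 (#25) > 4,118 (#33) > 4,072 (#26) > 4,050 (#37) > 1,870 (#23) > 1,294 (#16)
#25 is highest; pays the third-highest bid, $4,072.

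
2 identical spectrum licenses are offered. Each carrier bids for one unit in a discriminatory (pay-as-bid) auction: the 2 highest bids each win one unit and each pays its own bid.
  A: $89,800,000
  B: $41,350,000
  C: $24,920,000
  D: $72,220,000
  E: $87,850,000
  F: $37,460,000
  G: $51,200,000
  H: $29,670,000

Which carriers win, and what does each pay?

A $89,800,000, E $87,850,000

Ordering the bids: 89,800,000 (A), 87,850,000 (E), 72,220,000 (D), 51,200,000 (G), …
Top 2: A, E.
Each winner pays its own bid: A $89,800,000, E $87,850,000.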